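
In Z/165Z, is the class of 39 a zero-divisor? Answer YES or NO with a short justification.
YES

gcd(39, 165) = 3 > 1, so 39 is not a unit in Z/165Z. In Z/nZ every nonzero non-unit is a zero-divisor: explicitly, take b = 165/gcd = 55 ≠ 0 (mod 165); then 39·55 = 2145 = 13·165, i.e. 39·55 ≡ 0 (mod 165). So 39 is a zero-divisor.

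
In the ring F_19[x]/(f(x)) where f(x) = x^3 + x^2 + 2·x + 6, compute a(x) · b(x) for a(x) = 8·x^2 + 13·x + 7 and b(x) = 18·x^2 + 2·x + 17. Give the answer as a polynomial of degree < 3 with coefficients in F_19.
a · b ≡ 8·x^2 + 14·x + 15 (mod f(x))

Multiply as integer polynomials: a · b = 144·x^4 + 250·x^3 + 288·x^2 + 235·x + 119. Reducing coefficients mod 19: a · b ≡ 11·x^4 + 3·x^3 + 3·x^2 + 7·x + 5. Now divide by f(x) = x^3 + x^2 + 2·x + 6 in F_19[x], eliminating the leading term at each step:
  leading term 11·x^4: subtract (11·x)·f(x) = 11·x^4 + 11·x^3 + 3·x^2 + 9·x, leaving 11·x^3 + 17·x + 5 (coefficients mod 19)
  leading term 11·x^3: subtract (11)·f(x) = 11·x^3 + 11·x^2 + 3·x + 9, leaving 8·x^2 + 14·x + 15 (coefficients mod 19)
The degree is now < 3, so this is the remainder. Hence a · b ≡ 8·x^2 + 14·x + 15 in F_19[x]/(f).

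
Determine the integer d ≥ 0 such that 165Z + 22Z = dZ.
(165, 22) = (11); d = 11

In the PID Z, (a, b) is generated by gcd(a, b). Compute gcd(165, 22) with the extended Euclidean algorithm, tracking rows (r, s, t) with s·165 + t·22 = r:
  row A: (165, 1, 0)   [1·165 + 0·22 = 165]
  row B: (22, 0, 1)   [0·165 + 1·22 = 22]
  165 = 7·22 + 11   → row C = row A − 7·row B = (11, 1, −7)   [check: 1·165 − 7·22 = 11]
  22 = 2·11 + 0   → remainder 0, stop. gcd = 11 (last nonzero row C).
So gcd(165, 22) = 11, with Bézout identity 1·165 − 7·22 = 11. Containment (⊇): the Bézout identity exhibits 11 as an element of (165, 22), giving (11) ⊆ (165, 22). Containment (⊆): since 11 | 165 and 11 | 22 (165 = 11·15, 22 = 11·2), every Z-linear combination of 165 and 22 is divisible by 11, so (165, 22) ⊆ (11). Therefore (165, 22) = (11), d = 11.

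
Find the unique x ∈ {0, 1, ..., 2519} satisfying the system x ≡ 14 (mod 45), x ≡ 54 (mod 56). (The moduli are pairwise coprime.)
The moduli 45, 56 are pairwise coprime, so by the CRT there is a unique solution mod 45·56 = 2520.
Solve by successive substitution. Start with x ≡ 14 (mod 45).
  Combine with x ≡ 54 (mod 56): write x = 14 + 45·t and require 14 + 45·t ≡ 54 (mod 56), i.e. 45·t ≡ 54 − 14 ≡ 40 (mod 56). Since 45^(−1) ≡ 5 (mod 56), t ≡ 5·40 ≡ 32 (mod 56). So x ≡ 14 + 45·32 = 1454 (mod 2520).
Unique solution in [0, 2520): x = 1454.

Final answer: x ≡ 1454 (mod 2520); the representative in [0, 2520) is 1454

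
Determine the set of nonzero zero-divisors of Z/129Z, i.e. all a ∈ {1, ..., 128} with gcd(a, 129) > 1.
nonzero zero-divisors of Z/129Z = {3, 6, 9, 12, 15, 18, 21, 24, 27, 30, 33, 36, 39, 42, 43, 45, 48, 51, 54, 57, 60, 63, 66, 69, 72, 75, 78, 81, 84, 86, 87, 90, 93, 96, 99, 102, 105, 108, 111, 114, 117, 120, 123, 126}

An element a ∈ Z/129Z (with a ≠ 0) is a zero-divisor iff gcd(a, 129) > 1 (because a is a unit precisely when gcd(a, n) = 1, and in Z/nZ every nonzero, non-unit element is a zero-divisor). Scan a = 1, ..., 128 and keep those with gcd(a, 129) > 1:
  gcd(3, 129) = 3, gcd(6, 129) = 3, gcd(9, 129) = 3, gcd(12, 129) = 3, gcd(15, 129) = 3, gcd(18, 129) = 3, gcd(21, 129) = 3, gcd(24, 129) = 3, gcd(27, 129) = 3, gcd(30, 129) = 3, gcd(33, 129) = 3, gcd(36, 129) = 3, gcd(39, 129) = 3, gcd(42, 129) = 3, gcd(43, 129) = 43, gcd(45, 129) = 3, gcd(48, 129) = 3, gcd(51, 129) = 3, gcd(54, 129) = 3, gcd(57, 129) = 3, gcd(60, 129) = 3, gcd(63, 129) = 3, gcd(66, 129) = 3, gcd(69, 129) = 3, gcd(72, 129) = 3, gcd(75, 129) = 3, gcd(78, 129) = 3, gcd(81, 129) = 3, gcd(84, 129) = 3, gcd(86, 129) = 43, gcd(87, 129) = 3, gcd(90, 129) = 3, gcd(93, 129) = 3, gcd(96, 129) = 3, gcd(99, 129) = 3, gcd(102, 129) = 3, gcd(105, 129) = 3, gcd(108, 129) = 3, gcd(111, 129) = 3, gcd(114, 129) = 3, gcd(117, 129) = 3, gcd(120, 129) = 3, gcd(123, 129) = 3, gcd(126, 129) = 3.
All other a ∈ {1, ..., 128} have gcd(a, 129) = 1 and are units. So the nonzero zero-divisors are exactly the 44 values of a appearing in this scan.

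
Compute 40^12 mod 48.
16

Use repeated squaring. Binary(12) = 1100. Walk through the bits of the exponent 12 left-to-right: at each bit after the leading one, square the running value, then multiply by 40 if the bit is 1 (always reducing mod 48):
  bit 1 = 1 (leading): start with 40.
  bit 2 = 1: square 40^2 = 1600 ≡ 16; bit is 1, so multiply 16·40 = 640 ≡ 16 (mod 48).
  bit 3 = 0: square 16^2 = 256 ≡ 16 (mod 48).
  bit 4 = 0: square 16^2 = 256 ≡ 16 (mod 48).
Final value: 40^12 ≡ 16 (mod 48).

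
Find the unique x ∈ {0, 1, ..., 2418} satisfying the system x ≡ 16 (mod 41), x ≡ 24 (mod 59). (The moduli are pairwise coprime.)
x ≡ 2148 (mod 2419); the representative in [0, 2419) is 2148

The moduli 41, 59 are pairwise coprime, so by the CRT there is a unique solution mod 41·59 = 2419.
Solve by successive substitution. Start with x ≡ 16 (mod 41).
  Combine with x ≡ 24 (mod 59): write x = 16 + 41·t and require 16 + 41·t ≡ 24 (mod 59), i.e. 41·t ≡ 24 − 16 ≡ 8 (mod 59). Since 41^(−1) ≡ 36 (mod 59), t ≡ 36·8 ≡ 52 (mod 59). So x ≡ 16 + 41·52 = 2148 (mod 2419).
Unique solution in [0, 2419): x = 2148.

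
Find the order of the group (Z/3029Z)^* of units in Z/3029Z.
|(Z/3029Z)^*| = 2784

(Z/3029Z)^* consists of the classes a with gcd(a, 3029) = 1, so its order is φ(3029). φ is multiplicative, with φ(p^e) = p^e − p^(e−1). Factorise 3029 = 13 · 233. Then
  φ(3029) = (13 − 1) · (233 − 1) = 12 · 232 = 2784.
Thus |(Z/3029Z)^*| = 2784.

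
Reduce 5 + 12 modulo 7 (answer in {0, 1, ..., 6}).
3

Reduce the summands first: 12 ≡ 5 (mod 7), so 5 + 12 ≡ 5 + 5 (mod 7). 5 + 5 = 10; 10 = 1·7 + 3, so (5 + 12) mod 7 = 3.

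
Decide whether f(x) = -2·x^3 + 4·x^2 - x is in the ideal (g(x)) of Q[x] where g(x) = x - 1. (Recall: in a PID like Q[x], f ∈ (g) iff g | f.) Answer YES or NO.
In Q[x] the ideal (g) consists of all multiples of g, so f ∈ (g) iff g | f, i.e. iff the remainder of f on division by g is 0. Divide f by g (g is monic, so eliminate the leading term of the running remainder at each step):
  leading term -2·x^3: subtract (-2·x^2)·g(x) = -2·x^3 + 2·x^2, leaving 2·x^2 - x
  leading term 2·x^2: subtract (2·x)·g(x) = 2·x^2 - 2·x, leaving x
  leading term x: subtract (1)·g(x) = x - 1, leaving 1
The remainder r(x) = 1 ≠ 0 (and deg r < deg g), so g ∤ f, i.e. f ∉ (g).

Final answer: NO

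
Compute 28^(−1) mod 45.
Apply the extended Euclidean algorithm to (45, 28), tracking rows (r, s, t) with s·45 + t·28 = r. Each division r_prev = q·r_cur + r_new produces the new row as (previous row) − q·(current row):
  row A: (45, 1, 0)   [1·45 + 0·28 = 45]
  row B: (28, 0, 1)   [0·45 + 1·28 = 28]
  45 = 1·28 + 17   → row C = row A − 1·row B = (17, 1, −1)   [check: 1·45 − 1·28 = 17]
  28 = 1·17 + 11   → row D = row B − 1·row C = (11, −1, 2)   [check: −1·45 + 2·28 = 11]
  17 = 1·11 + 6   → row E = row C − 1·row D = (6, 2, −3)   [check: 2·45 − 3·28 = 6]
  11 = 1·6 + 5   → row F = row D − 1·row E = (5, −3, 5)   [check: −3·45 + 5·28 = 5]
  6 = 1·5 + 1   → row G = row E − 1·row F = (1, 5, −8)   [check: 5·45 − 8·28 = 1]
  5 = 5·1 + 0   → remainder 0, stop. gcd = 1 (last nonzero row G).
The gcd is 1, so 28 is invertible mod 45. The last nonzero row gives 5·45 − 8·28 = 1, so t = −8. So 28^(−1) ≡ −8 ≡ 37 (mod 45). Verify: 28 · 37 = 1036 ≡ 1 (mod 45). ✓

Final answer: 28^(−1) ≡ 37 (mod 45)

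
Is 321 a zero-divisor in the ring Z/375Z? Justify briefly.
gcd(321, 375) = 3 > 1, so 321 is not a unit in Z/375Z. In Z/nZ every nonzero non-unit is a zero-divisor: explicitly, take b = 375/gcd = 125 ≠ 0 (mod 375); then 321·125 = 40125 = 107·375, i.e. 321·125 ≡ 0 (mod 375). So 321 is a zero-divisor.

Final answer: YES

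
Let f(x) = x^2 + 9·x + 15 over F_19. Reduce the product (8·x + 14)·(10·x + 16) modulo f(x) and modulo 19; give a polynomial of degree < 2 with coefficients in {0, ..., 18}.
Multiply as integer polynomials: a · b = 80·x^2 + 268·x + 224. Reducing coefficients mod 19: a · b ≡ 4·x^2 + 2·x + 15. Now divide by f(x) = x^2 + 9·x + 15 in F_19[x], eliminating the leading term at each step:
  leading term 4·x^2: subtract (4)·f(x) = 4·x^2 + 17·x + 3, leaving 4·x + 12 (coefficients mod 19)
The degree is now < 2, so this is the remainder. Hence a · b ≡ 4·x + 12 in F_19[x]/(f).

Final answer: a · b ≡ 4·x + 12 (mod f(x))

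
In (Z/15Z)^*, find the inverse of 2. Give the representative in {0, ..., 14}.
Apply the extended Euclidean algorithm to (15, 2), tracking rows (r, s, t) with s·15 + t·2 = r. Each division r_prev = q·r_cur + r_new produces the new row as (previous row) − q·(current row):
  row A: (15, 1, 0)   [1·15 + 0·2 = 15]
  row B: (2, 0, 1)   [0·15 + 1·2 = 2]
  15 = 7·2 + 1   → row C = row A − 7·row B = (1, 1, −7)   [check: 1·15 − 7·2 = 1]
  2 = 2·1 + 0   → remainder 0, stop. gcd = 1 (last nonzero row C).
The gcd is 1, so 2 is invertible mod 15. The last nonzero row gives 1·15 − 7·2 = 1, so t = −7. So 2^(−1) ≡ −7 ≡ 8 (mod 15). Verify: 2 · 8 = 16 ≡ 1 (mod 15). ✓

Final answer: 2^(−1) ≡ 8 (mod 15)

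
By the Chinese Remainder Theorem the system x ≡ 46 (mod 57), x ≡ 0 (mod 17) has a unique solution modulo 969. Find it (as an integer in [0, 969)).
The moduli 57, 17 are pairwise coprime, so by the CRT there is a unique solution mod 57·17 = 969.
Solve by successive substitution. Start with x ≡ 46 (mod 57).
  Combine with x ≡ 0 (mod 17): write x = 46 + 57·t and require 46 + 57·t ≡ 0 (mod 17), i.e. 57·t ≡ 0 − 46 ≡ 5 (mod 17). Since 57^(−1) ≡ 3 (mod 17) (57 ≡ 6 (mod 17)), t ≡ 3·5 ≡ 15 (mod 17). So x ≡ 46 + 57·15 = 901 (mod 969).
Unique solution in [0, 969): x = 901.

Final answer: x ≡ 901 (mod 969); the representative in [0, 969) is 901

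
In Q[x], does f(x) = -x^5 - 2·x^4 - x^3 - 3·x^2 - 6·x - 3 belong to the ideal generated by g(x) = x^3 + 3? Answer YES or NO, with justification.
YES

In Q[x] the ideal (g) consists of all multiples of g, so f ∈ (g) iff g | f, i.e. iff the remainder of f on division by g is 0. Divide f by g (g is monic, so eliminate the leading term of the running remainder at each step):
  leading term -x^5: subtract (-x^2)·g(x) = -x^5 - 3·x^2, leaving -2·x^4 - x^3 - 6·x - 3
  leading term -2·x^4: subtract (-2·x)·g(x) = -2·x^4 - 6·x, leaving -x^3 - 3
  leading term -x^3: subtract (-1)·g(x) = -x^3 - 3, leaving 0
The remainder is 0, so f(x) = g(x) · h(x) with h(x) = -x^2 - 2·x - 1. Hence g | f, i.e. f ∈ (g).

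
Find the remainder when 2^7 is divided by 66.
62

Use repeated squaring. Binary(7) = 111. Walk through the bits of the exponent 7 left-to-right: at each bit after the leading one, square the running value, then multiply by 2 if the bit is 1 (always reducing mod 66):
  bit 1 = 1 (leading): start with 2.
  bit 2 = 1: square 2^2 = 4; bit is 1, so multiply 4·2 = 8 (mod 66).
  bit 3 = 1: square 8^2 = 64; bit is 1, so multiply 64·2 = 128 ≡ 62 (mod 66).
Final value: 2^7 ≡ 62 (mod 66).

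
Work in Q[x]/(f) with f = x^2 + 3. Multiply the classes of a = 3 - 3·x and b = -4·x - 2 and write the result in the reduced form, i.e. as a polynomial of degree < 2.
a · b ≡ -6·x - 42 (mod f(x))

First multiply in Q[x] without reducing: a · b = 12·x^2 - 6·x - 6. Now divide by f(x) = x^2 + 3, eliminating the leading term at each step:
  leading term 12·x^2: subtract (12)·f(x) = 12·x^2 + 36, leaving -6·x - 42
The degree is now < 2, so this is the remainder. Hence a · b ≡ -6·x - 42 in Q[x]/(f).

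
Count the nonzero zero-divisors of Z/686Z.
Z/686Z has 391 nonzero zero-divisors

In Z/686Z each nonzero element is either a unit (gcd with 686 is 1) or a zero-divisor (gcd > 1). The number of units is φ(686): factorise 686 = 2 · 7^3, so φ(686) = (2 − 1) · (7^3 − 7^2) = 1 · 294 = 294. The nonzero elements number 686 − 1 = 685. Hence the nonzero zero-divisors number 685 − 294 = 391.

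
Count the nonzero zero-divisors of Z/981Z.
In Z/981Z each nonzero element is either a unit (gcd with 981 is 1) or a zero-divisor (gcd > 1). The number of units is φ(981): factorise 981 = 3^2 · 109, so φ(981) = (3^2 − 3^1) · (109 − 1) = 6 · 108 = 648. The nonzero elements number 981 − 1 = 980. Hence the nonzero zero-divisors number 980 − 648 = 332.

Final answer: Z/981Z has 332 nonzero zero-divisors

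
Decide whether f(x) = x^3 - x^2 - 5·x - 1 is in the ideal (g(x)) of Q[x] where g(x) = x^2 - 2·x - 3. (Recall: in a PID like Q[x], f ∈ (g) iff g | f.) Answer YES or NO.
NO

In Q[x] the ideal (g) consists of all multiples of g, so f ∈ (g) iff g | f, i.e. iff the remainder of f on division by g is 0. Divide f by g (g is monic, so eliminate the leading term of the running remainder at each step):
  leading term x^3: subtract (x)·g(x) = x^3 - 2·x^2 - 3·x, leaving x^2 - 2·x - 1
  leading term x^2: subtract (1)·g(x) = x^2 - 2·x - 3, leaving 2
The remainder r(x) = 2 ≠ 0 (and deg r < deg g), so g ∤ f, i.e. f ∉ (g).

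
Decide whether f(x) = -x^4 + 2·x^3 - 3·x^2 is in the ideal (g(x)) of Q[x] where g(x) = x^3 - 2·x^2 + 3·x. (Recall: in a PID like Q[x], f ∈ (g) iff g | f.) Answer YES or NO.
YES

In Q[x] the ideal (g) consists of all multiples of g, so f ∈ (g) iff g | f, i.e. iff the remainder of f on division by g is 0. Divide f by g (g is monic, so eliminate the leading term of the running remainder at each step):
  leading term -x^4: subtract (-x)·g(x) = -x^4 + 2·x^3 - 3·x^2, leaving 0
The remainder is 0, so f(x) = g(x) · h(x) with h(x) = -x. Hence g | f, i.e. f ∈ (g).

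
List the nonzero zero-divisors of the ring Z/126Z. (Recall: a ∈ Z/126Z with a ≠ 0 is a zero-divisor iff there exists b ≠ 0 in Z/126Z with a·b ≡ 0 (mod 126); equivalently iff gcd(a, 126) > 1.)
An element a ∈ Z/126Z (with a ≠ 0) is a zero-divisor iff gcd(a, 126) > 1 (because a is a unit precisely when gcd(a, n) = 1, and in Z/nZ every nonzero, non-unit element is a zero-divisor). Scan a = 1, ..., 125 and keep those with gcd(a, 126) > 1:
  gcd(2, 126) = 2, gcd(3, 126) = 3, gcd(4, 126) = 2, gcd(6, 126) = 6, gcd(7, 126) = 7, gcd(8, 126) = 2, gcd(9, 126) = 9, gcd(10, 126) = 2, gcd(12, 126) = 6, gcd(14, 126) = 14, gcd(15, 126) = 3, gcd(16, 126) = 2, gcd(18, 126) = 18, gcd(20, 126) = 2, gcd(21, 126) = 21, gcd(22, 126) = 2, gcd(24, 126) = 6, gcd(26, 126) = 2, gcd(27, 126) = 9, gcd(28, 126) = 14, gcd(30, 126) = 6, gcd(32, 126) = 2, gcd(33, 126) = 3, gcd(34, 126) = 2, gcd(35, 126) = 7, gcd(36, 126) = 18, gcd(38, 126) = 2, gcd(39, 126) = 3, gcd(40, 126) = 2, gcd(42, 126) = 42, gcd(44, 126) = 2, gcd(45, 126) = 9, gcd(46, 126) = 2, gcd(48, 126) = 6, gcd(49, 126) = 7, gcd(50, 126) = 2, gcd(51, 126) = 3, gcd(52, 126) = 2, gcd(54, 126) = 18, gcd(56, 126) = 14, gcd(57, 126) = 3, gcd(58, 126) = 2, gcd(60, 126) = 6, gcd(62, 126) = 2, gcd(63, 126) = 63, gcd(64, 126) = 2, gcd(66, 126) = 6, gcd(68, 126) = 2, gcd(69, 126) = 3, gcd(70, 126) = 14, gcd(72, 126) = 18, gcd(74, 126) = 2, gcd(75, 126) = 3, gcd(76, 126) = 2, gcd(77, 126) = 7, gcd(78, 126) = 6, gcd(80, 126) = 2, gcd(81, 126) = 9, gcd(82, 126) = 2, gcd(84, 126) = 42, gcd(86, 126) = 2, gcd(87, 126) = 3, gcd(88, 126) = 2, gcd(90, 126) = 18, gcd(91, 126) = 7, gcd(92, 126) = 2, gcd(93, 126) = 3, gcd(94, 126) = 2, gcd(96, 126) = 6, gcd(98, 126) = 14, gcd(99, 126) = 9, gcd(100, 126) = 2, gcd(102, 126) = 6, gcd(104, 126) = 2, gcd(105, 126) = 21, gcd(106, 126) = 2, gcd(108, 126) = 18, gcd(110, 126) = 2, gcd(111, 126) = 3, gcd(112, 126) = 14, gcd(114, 126) = 6, gcd(116, 126) = 2, gcd(117, 126) = 9, gcd(118, 126) = 2, gcd(119, 126) = 7, gcd(120, 126) = 6, gcd(122, 126) = 2, gcd(123, 126) = 3, gcd(124, 126) = 2.
All other a ∈ {1, ..., 125} have gcd(a, 126) = 1 and are units. So the nonzero zero-divisors are exactly the 89 values of a appearing in this scan.

Final answer: nonzero zero-divisors of Z/126Z = {2, 3, 4, 6, 7, 8, 9, 10, 12, 14, 15, 16, 18, 20, 21, 22, 24, 26, 27, 28, 30, 32, 33, 34, 35, 36, 38, 39, 40, 42, 44, 45, 46, 48, 49, 50, 51, 52, 54, 56, 57, 58, 60, 62, 63, 64, 66, 68, 69, 70, 72, 74, 75, 76, 77, 78, 80, 81, 82, 84, 86, 87, 88, 90, 91, 92, 93, 94, 96, 98, 99, 100, 102, 104, 105, 106, 108, 110, 111, 112, 114, 116, 117, 118, 119, 120, 122, 123, 124}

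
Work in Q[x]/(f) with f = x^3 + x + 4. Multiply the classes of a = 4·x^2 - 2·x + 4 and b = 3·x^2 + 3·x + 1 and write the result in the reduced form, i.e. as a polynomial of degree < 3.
First multiply in Q[x] without reducing: a · b = 12·x^4 + 6·x^3 + 10·x^2 + 10·x + 4. Now divide by f(x) = x^3 + x + 4, eliminating the leading term at each step:
  leading term 12·x^4: subtract (12·x)·f(x) = 12·x^4 + 12·x^2 + 48·x, leaving 6·x^3 - 2·x^2 - 38·x + 4
  leading term 6·x^3: subtract (6)·f(x) = 6·x^3 + 6·x + 24, leaving -2·x^2 - 44·x - 20
The degree is now < 3, so this is the remainder. Hence a · b ≡ -2·x^2 - 44·x - 20 in Q[x]/(f).

Final answer: a · b ≡ -2·x^2 - 44·x - 20 (mod f(x))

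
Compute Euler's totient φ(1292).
φ is multiplicative, with φ(p^e) = p^e − p^(e−1). Factorise 1292 = 2^2 · 17 · 19. Then
  φ(1292) = (2^2 − 2^1) · (17 − 1) · (19 − 1) = 2 · 16 · 18 = 576.

Final answer: φ(1292) = 576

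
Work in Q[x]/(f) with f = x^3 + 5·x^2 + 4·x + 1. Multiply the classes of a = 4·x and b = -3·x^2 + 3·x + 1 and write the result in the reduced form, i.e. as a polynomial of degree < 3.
First multiply in Q[x] without reducing: a · b = -12·x^3 + 12·x^2 + 4·x. Now divide by f(x) = x^3 + 5·x^2 + 4·x + 1, eliminating the leading term at each step:
  leading term -12·x^3: subtract (-12)·f(x) = -12·x^3 - 60·x^2 - 48·x - 12, leaving 72·x^2 + 52·x + 12
The degree is now < 3, so this is the remainder. Hence a · b ≡ 72·x^2 + 52·x + 12 in Q[x]/(f).

Final answer: a · b ≡ 72·x^2 + 52·x + 12 (mod f(x))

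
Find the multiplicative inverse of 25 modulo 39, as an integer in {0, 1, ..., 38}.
25^(−1) ≡ 25 (mod 39)

Apply the extended Euclidean algorithm to (39, 25), tracking rows (r, s, t) with s·39 + t·25 = r. Each division r_prev = q·r_cur + r_new produces the new row as (previous row) − q·(current row):
  row A: (39, 1, 0)   [1·39 + 0·25 = 39]
  row B: (25, 0, 1)   [0·39 + 1·25 = 25]
  39 = 1·25 + 14   → row C = row A − 1·row B = (14, 1, −1)   [check: 1·39 − 1·25 = 14]
  25 = 1·14 + 11   → row D = row B − 1·row C = (11, −1, 2)   [check: −1·39 + 2·25 = 11]
  14 = 1·11 + 3   → row E = row C − 1·row D = (3, 2, −3)   [check: 2·39 − 3·25 = 3]
  11 = 3·3 + 2   → row F = row D − 3·row E = (2, −7, 11)   [check: −7·39 + 11·25 = 2]
  3 = 1·2 + 1   → row G = row E − 1·row F = (1, 9, −14)   [check: 9·39 − 14·25 = 1]
  2 = 2·1 + 0   → remainder 0, stop. gcd = 1 (last nonzero row G).
The gcd is 1, so 25 is invertible mod 39. The last nonzero row gives 9·39 − 14·25 = 1, so t = −14. So 25^(−1) ≡ −14 ≡ 25 (mod 39). Verify: 25 · 25 = 625 ≡ 1 (mod 39). ✓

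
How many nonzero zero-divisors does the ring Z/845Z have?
In Z/845Z each nonzero element is either a unit (gcd with 845 is 1) or a zero-divisor (gcd > 1). The number of units is φ(845): factorise 845 = 5 · 13^2, so φ(845) = (5 − 1) · (13^2 − 13^1) = 4 · 156 = 624. The nonzero elements number 845 − 1 = 844. Hence the nonzero zero-divisors number 844 − 624 = 220.

Final answer: Z/845Z has 220 nonzero zero-divisors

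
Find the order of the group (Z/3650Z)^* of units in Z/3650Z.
(Z/3650Z)^* consists of the classes a with gcd(a, 3650) = 1, so its order is φ(3650). φ is multiplicative, with φ(p^e) = p^e − p^(e−1). Factorise 3650 = 2 · 5^2 · 73. Then
  φ(3650) = (2 − 1) · (5^2 − 5^1) · (73 − 1) = 1 · 20 · 72 = 1440.
Thus |(Z/3650Z)^*| = 1440.

Final answer: |(Z/3650Z)^*| = 1440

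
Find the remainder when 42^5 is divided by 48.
0

Use repeated squaring. Binary(5) = 101. Walk through the bits of the exponent 5 left-to-right: at each bit after the leading one, square the running value, then multiply by 42 if the bit is 1 (always reducing mod 48):
  bit 1 = 1 (leading): start with 42.
  bit 2 = 0: square 42^2 = 1764 ≡ 36 (mod 48).
  bit 3 = 1: square 36^2 = 1296 ≡ 0; bit is 1, so multiply 0·42 = 0 (mod 48).
Final value: 42^5 ≡ 0 (mod 48).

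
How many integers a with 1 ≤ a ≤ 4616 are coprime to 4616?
2304

The number of a ∈ {1, ..., 4616} with gcd(a, 4616) = 1 is by definition Euler's totient φ(4616). φ is multiplicative, with φ(p^e) = p^e − p^(e−1). Factorise 4616 = 2^3 · 577. Then
  φ(4616) = (2^3 − 2^2) · (577 − 1) = 4 · 576 = 2304.
So there are 2304 such integers.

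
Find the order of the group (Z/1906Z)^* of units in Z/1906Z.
(Z/1906Z)^* consists of the classes a with gcd(a, 1906) = 1, so its order is φ(1906). φ is multiplicative, with φ(p^e) = p^e − p^(e−1). Factorise 1906 = 2 · 953. Then
  φ(1906) = (2 − 1) · (953 − 1) = 1 · 952 = 952.
Thus |(Z/1906Z)^*| = 952.

Final answer: |(Z/1906Z)^*| = 952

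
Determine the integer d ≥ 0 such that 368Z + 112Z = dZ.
(368, 112) = (16); d = 16

In the PID Z, (a, b) is generated by gcd(a, b). Compute gcd(368, 112) with the extended Euclidean algorithm, tracking rows (r, s, t) with s·368 + t·112 = r:
  row A: (368, 1, 0)   [1·368 + 0·112 = 368]
  row B: (112, 0, 1)   [0·368 + 1·112 = 112]
  368 = 3·112 + 32   → row C = row A − 3·row B = (32, 1, −3)   [check: 1·368 − 3·112 = 32]
  112 = 3·32 + 16   → row D = row B − 3·row C = (16, −3, 10)   [check: −3·368 + 10·112 = 16]
  32 = 2·16 + 0   → remainder 0, stop. gcd = 16 (last nonzero row D).
So gcd(368, 112) = 16, with Bézout identity −3·368 + 10·112 = 16. Containment (⊇): the Bézout identity exhibits 16 as an element of (368, 112), giving (16) ⊆ (368, 112). Containment (⊆): since 16 | 368 and 16 | 112 (368 = 16·23, 112 = 16·7), every Z-linear combination of 368 and 112 is divisible by 16, so (368, 112) ⊆ (16). Therefore (368, 112) = (16), d = 16.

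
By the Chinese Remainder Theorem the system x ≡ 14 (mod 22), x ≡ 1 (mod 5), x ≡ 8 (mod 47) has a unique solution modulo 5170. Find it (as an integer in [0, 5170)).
The moduli 22, 5, 47 are pairwise coprime, so by the CRT there is a unique solution mod 22·5·47 = 5170.
Solve by successive substitution. Start with x ≡ 14 (mod 22).
  Combine with x ≡ 1 (mod 5): write x = 14 + 22·t and require 14 + 22·t ≡ 1 (mod 5), i.e. 22·t ≡ 1 − 14 ≡ 2 (mod 5). Since 22^(−1) ≡ 3 (mod 5) (22 ≡ 2 (mod 5)), t ≡ 3·2 ≡ 1 (mod 5). So x ≡ 14 + 22·1 = 36 (mod 110).
  Combine with x ≡ 8 (mod 47): write x = 36 + 110·t and require 36 + 110·t ≡ 8 (mod 47), i.e. 110·t ≡ 8 − 36 ≡ 19 (mod 47). Since 110^(−1) ≡ 3 (mod 47) (110 ≡ 16 (mod 47)), t ≡ 3·19 ≡ 10 (mod 47). So x ≡ 36 + 110·10 = 1136 (mod 5170).
Unique solution in [0, 5170): x = 1136.

Final answer: x ≡ 1136 (mod 5170); the representative in [0, 5170) is 1136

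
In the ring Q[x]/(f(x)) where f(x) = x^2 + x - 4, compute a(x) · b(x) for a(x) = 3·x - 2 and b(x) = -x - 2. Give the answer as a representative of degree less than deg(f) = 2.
First multiply in Q[x] without reducing: a · b = -3·x^2 - 4·x + 4. Now divide by f(x) = x^2 + x - 4, eliminating the leading term at each step:
  leading term -3·x^2: subtract (-3)·f(x) = -3·x^2 - 3·x + 12, leaving -x - 8
The degree is now < 2, so this is the remainder. Hence a · b ≡ -x - 8 in Q[x]/(f).

Final answer: a · b ≡ -x - 8 (mod f(x))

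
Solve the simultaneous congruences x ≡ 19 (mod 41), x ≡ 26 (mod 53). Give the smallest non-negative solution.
x ≡ 1987 (mod 2173); the representative in [0, 2173) is 1987

The moduli 41, 53 are pairwise coprime, so by the CRT there is a unique solution mod 41·53 = 2173.
Solve by successive substitution. Start with x ≡ 19 (mod 41).
  Combine with x ≡ 26 (mod 53): write x = 19 + 41·t and require 19 + 41·t ≡ 26 (mod 53), i.e. 41·t ≡ 26 − 19 ≡ 7 (mod 53). Since 41^(−1) ≡ 22 (mod 53), t ≡ 22·7 ≡ 48 (mod 53). So x ≡ 19 + 41·48 = 1987 (mod 2173).
Unique solution in [0, 2173): x = 1987.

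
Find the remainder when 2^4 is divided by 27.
16

Use repeated squaring. Binary(4) = 100. Walk through the bits of the exponent 4 left-to-right: at each bit after the leading one, square the running value, then multiply by 2 if the bit is 1 (always reducing mod 27):
  bit 1 = 1 (leading): start with 2.
  bit 2 = 0: square 2^2 = 4 (mod 27).
  bit 3 = 0: square 4^2 = 16 (mod 27).
Final value: 2^4 ≡ 16 (mod 27).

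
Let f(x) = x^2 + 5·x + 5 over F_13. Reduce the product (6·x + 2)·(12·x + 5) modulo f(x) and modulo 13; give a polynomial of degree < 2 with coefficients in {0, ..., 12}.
Multiply as integer polynomials: a · b = 72·x^2 + 54·x + 10. Reducing coefficients mod 13: a · b ≡ 7·x^2 + 2·x + 10. Now divide by f(x) = x^2 + 5·x + 5 in F_13[x], eliminating the leading term at each step:
  leading term 7·x^2: subtract (7)·f(x) = 7·x^2 + 9·x + 9, leaving 6·x + 1 (coefficients mod 13)
The degree is now < 2, so this is the remainder. Hence a · b ≡ 6·x + 1 in F_13[x]/(f).

Final answer: a · b ≡ 6·x + 1 (mod f(x))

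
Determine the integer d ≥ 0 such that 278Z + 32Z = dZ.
(278, 32) = (2); d = 2

In the PID Z, (a, b) is generated by gcd(a, b). Compute gcd(278, 32) with the extended Euclidean algorithm, tracking rows (r, s, t) with s·278 + t·32 = r:
  row A: (278, 1, 0)   [1·278 + 0·32 = 278]
  row B: (32, 0, 1)   [0·278 + 1·32 = 32]
  278 = 8·32 + 22   → row C = row A − 8·row B = (22, 1, −8)   [check: 1·278 − 8·32 = 22]
  32 = 1·22 + 10   → row D = row B − 1·row C = (10, −1, 9)   [check: −1·278 + 9·32 = 10]
  22 = 2·10 + 2   → row E = row C − 2·row D = (2, 3, −26)   [check: 3·278 − 26·32 = 2]
  10 = 5·2 + 0   → remainder 0, stop. gcd = 2 (last nonzero row E).
So gcd(278, 32) = 2, with Bézout identity 3·278 − 26·32 = 2. Containment (⊇): the Bézout identity exhibits 2 as an element of (278, 32), giving (2) ⊆ (278, 32). Containment (⊆): since 2 | 278 and 2 | 32 (278 = 2·139, 32 = 2·16), every Z-linear combination of 278 and 32 is divisible by 2, so (278, 32) ⊆ (2). Therefore (278, 32) = (2), d = 2.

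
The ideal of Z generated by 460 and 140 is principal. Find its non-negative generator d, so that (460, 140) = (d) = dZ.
In the PID Z, (a, b) is generated by gcd(a, b). Compute gcd(460, 140) with the extended Euclidean algorithm, tracking rows (r, s, t) with s·460 + t·140 = r:
  row A: (460, 1, 0)   [1·460 + 0·140 = 460]
  row B: (140, 0, 1)   [0·460 + 1·140 = 140]
  460 = 3·140 + 40   → row C = row A − 3·row B = (40, 1, −3)   [check: 1·460 − 3·140 = 40]
  140 = 3·40 + 20   → row D = row B − 3·row C = (20, −3, 10)   [check: −3·460 + 10·140 = 20]
  40 = 2·20 + 0   → remainder 0, stop. gcd = 20 (last nonzero row D).
So gcd(460, 140) = 20, with Bézout identity −3·460 + 10·140 = 20. Containment (⊇): the Bézout identity exhibits 20 as an element of (460, 140), giving (20) ⊆ (460, 140). Containment (⊆): since 20 | 460 and 20 | 140 (460 = 20·23, 140 = 20·7), every Z-linear combination of 460 and 140 is divisible by 20, so (460, 140) ⊆ (20). Therefore (460, 140) = (20), d = 20.

Final answer: (460, 140) = (20); d = 20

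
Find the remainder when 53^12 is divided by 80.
Use repeated squaring. Binary(12) = 1100. Walk through the bits of the exponent 12 left-to-right: at each bit after the leading one, square the running value, then multiply by 53 if the bit is 1 (always reducing mod 80):
  bit 1 = 1 (leading): start with 53.
  bit 2 = 1: square 53^2 = 2809 ≡ 9; bit is 1, so multiply 9·53 = 477 ≡ 77 (mod 80).
  bit 3 = 0: square 77^2 = 5929 ≡ 9 (mod 80).
  bit 4 = 0: square 9^2 = 81 ≡ 1 (mod 80).
Final value: 53^12 ≡ 1 (mod 80).

Final answer: 1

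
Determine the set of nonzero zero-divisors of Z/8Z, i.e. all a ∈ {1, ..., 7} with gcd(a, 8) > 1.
An element a ∈ Z/8Z (with a ≠ 0) is a zero-divisor iff gcd(a, 8) > 1 (because a is a unit precisely when gcd(a, n) = 1, and in Z/nZ every nonzero, non-unit element is a zero-divisor). Scan a = 1, ..., 7 and keep those with gcd(a, 8) > 1:
  gcd(2, 8) = 2, gcd(4, 8) = 4, gcd(6, 8) = 2.
All other a ∈ {1, ..., 7} have gcd(a, 8) = 1 and are units. So the nonzero zero-divisors are exactly the 3 values of a appearing in this scan.

Final answer: nonzero zero-divisors of Z/8Z = {2, 4, 6}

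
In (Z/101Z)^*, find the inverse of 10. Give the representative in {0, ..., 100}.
Apply the extended Euclidean algorithm to (101, 10), tracking rows (r, s, t) with s·101 + t·10 = r. Each division r_prev = q·r_cur + r_new produces the new row as (previous row) − q·(current row):
  row A: (101, 1, 0)   [1·101 + 0·10 = 101]
  row B: (10, 0, 1)   [0·101 + 1·10 = 10]
  101 = 10·10 + 1   → row C = row A − 10·row B = (1, 1, −10)   [check: 1·101 − 10·10 = 1]
  10 = 10·1 + 0   → remainder 0, stop. gcd = 1 (last nonzero row C).
The gcd is 1, so 10 is invertible mod 101. The last nonzero row gives 1·101 − 10·10 = 1, so t = −10. So 10^(−1) ≡ −10 ≡ 91 (mod 101). Verify: 10 · 91 = 910 ≡ 1 (mod 101). ✓

Final answer: 10^(−1) ≡ 91 (mod 101)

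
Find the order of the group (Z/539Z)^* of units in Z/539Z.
|(Z/539Z)^*| = 420

(Z/539Z)^* consists of the classes a with gcd(a, 539) = 1, so its order is φ(539). φ is multiplicative, with φ(p^e) = p^e − p^(e−1). Factorise 539 = 7^2 · 11. Then
  φ(539) = (7^2 − 7^1) · (11 − 1) = 42 · 10 = 420.
Thus |(Z/539Z)^*| = 420.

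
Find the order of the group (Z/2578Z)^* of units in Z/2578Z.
(Z/2578Z)^* consists of the classes a with gcd(a, 2578) = 1, so its order is φ(2578). φ is multiplicative, with φ(p^e) = p^e − p^(e−1). Factorise 2578 = 2 · 1289. Then
  φ(2578) = (2 − 1) · (1289 − 1) = 1 · 1288 = 1288.
Thus |(Z/2578Z)^*| = 1288.

Final answer: |(Z/2578Z)^*| = 1288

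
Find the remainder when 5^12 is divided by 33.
Use repeated squaring. Binary(12) = 1100. Walk through the bits of the exponent 12 left-to-right: at each bit after the leading one, square the running value, then multiply by 5 if the bit is 1 (always reducing mod 33):
  bit 1 = 1 (leading): start with 5.
  bit 2 = 1: square 5^2 = 25; bit is 1, so multiply 25·5 = 125 ≡ 26 (mod 33).
  bit 3 = 0: square 26^2 = 676 ≡ 16 (mod 33).
  bit 4 = 0: square 16^2 = 256 ≡ 25 (mod 33).
Final value: 5^12 ≡ 25 (mod 33).

Final answer: 25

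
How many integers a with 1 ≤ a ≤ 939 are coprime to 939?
624

The number of a ∈ {1, ..., 939} with gcd(a, 939) = 1 is by definition Euler's totient φ(939). φ is multiplicative, with φ(p^e) = p^e − p^(e−1). Factorise 939 = 3 · 313. Then
  φ(939) = (3 − 1) · (313 − 1) = 2 · 312 = 624.
So there are 624 such integers.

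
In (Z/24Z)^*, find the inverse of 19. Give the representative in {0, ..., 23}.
Apply the extended Euclidean algorithm to (24, 19), tracking rows (r, s, t) with s·24 + t·19 = r. Each division r_prev = q·r_cur + r_new produces the new row as (previous row) − q·(current row):
  row A: (24, 1, 0)   [1·24 + 0·19 = 24]
  row B: (19, 0, 1)   [0·24 + 1·19 = 19]
  24 = 1·19 + 5   → row C = row A − 1·row B = (5, 1, −1)   [check: 1·24 − 1·19 = 5]
  19 = 3·5 + 4   → row D = row B − 3·row C = (4, −3, 4)   [check: −3·24 + 4·19 = 4]
  5 = 1·4 + 1   → row E = row C − 1·row D = (1, 4, −5)   [check: 4·24 − 5·19 = 1]
  4 = 4·1 + 0   → remainder 0, stop. gcd = 1 (last nonzero row E).
The gcd is 1, so 19 is invertible mod 24. The last nonzero row gives 4·24 − 5·19 = 1, so t = −5. So 19^(−1) ≡ −5 ≡ 19 (mod 24). Verify: 19 · 19 = 361 ≡ 1 (mod 24). ✓

Final answer: 19^(−1) ≡ 19 (mod 24)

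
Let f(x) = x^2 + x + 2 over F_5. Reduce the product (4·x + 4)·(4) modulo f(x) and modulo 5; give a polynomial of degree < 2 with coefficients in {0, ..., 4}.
a · b ≡ x + 1 (mod f(x))

Multiply as integer polynomials: a · b = 16·x + 16. Reducing coefficients mod 5: a · b ≡ x + 1. This already has degree < 2, so no reduction by f is needed. Hence a · b ≡ x + 1 in F_5[x]/(f).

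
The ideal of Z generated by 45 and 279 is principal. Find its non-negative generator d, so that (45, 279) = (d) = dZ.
In the PID Z, (a, b) is generated by gcd(a, b). Compute gcd(279, 45) with the extended Euclidean algorithm, tracking rows (r, s, t) with s·279 + t·45 = r:
  row A: (279, 1, 0)   [1·279 + 0·45 = 279]
  row B: (45, 0, 1)   [0·279 + 1·45 = 45]
  279 = 6·45 + 9   → row C = row A − 6·row B = (9, 1, −6)   [check: 1·279 − 6·45 = 9]
  45 = 5·9 + 0   → remainder 0, stop. gcd = 9 (last nonzero row C).
So gcd(45, 279) = 9, with Bézout identity 1·279 − 6·45 = 9. Containment (⊇): the Bézout identity exhibits 9 as an element of (45, 279), giving (9) ⊆ (45, 279). Containment (⊆): since 9 | 45 and 9 | 279 (45 = 9·5, 279 = 9·31), every Z-linear combination of 45 and 279 is divisible by 9, so (45, 279) ⊆ (9). Therefore (45, 279) = (9), d = 9.

Final answer: (45, 279) = (9); d = 9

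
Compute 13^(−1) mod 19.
Apply the extended Euclidean algorithm to (19, 13), tracking rows (r, s, t) with s·19 + t·13 = r. Each division r_prev = q·r_cur + r_new produces the new row as (previous row) − q·(current row):
  row A: (19, 1, 0)   [1·19 + 0·13 = 19]
  row B: (13, 0, 1)   [0·19 + 1·13 = 13]
  19 = 1·13 + 6   → row C = row A − 1·row B = (6, 1, −1)   [check: 1·19 − 1·13 = 6]
  13 = 2·6 + 1   → row D = row B − 2·row C = (1, −2, 3)   [check: −2·19 + 3·13 = 1]
  6 = 6·1 + 0   → remainder 0, stop. gcd = 1 (last nonzero row D).
The gcd is 1, so 13 is invertible mod 19. The last nonzero row gives −2·19 + 3·13 = 1, so t = 3. So 13^(−1) ≡ 3 (mod 19). Verify: 13 · 3 = 39 ≡ 1 (mod 19). ✓

Final answer: 13^(−1) ≡ 3 (mod 19)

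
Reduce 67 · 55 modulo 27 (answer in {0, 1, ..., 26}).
Reduce the factors first: 67 ≡ 13, 55 ≡ 1 (mod 27), so 67 · 55 ≡ 13 · 1 (mod 27). 13 · 1 = 13. Dividing by 27: 13 = 0·27 + 13. So (67 · 55) mod 27 = 13.

Final answer: 13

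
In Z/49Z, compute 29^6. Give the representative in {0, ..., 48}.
Use repeated squaring. Binary(6) = 110. Walk through the bits of the exponent 6 left-to-right: at each bit after the leading one, square the running value, then multiply by 29 if the bit is 1 (always reducing mod 49):
  bit 1 = 1 (leading): start with 29.
  bit 2 = 1: square 29^2 = 841 ≡ 8; bit is 1, so multiply 8·29 = 232 ≡ 36 (mod 49).
  bit 3 = 0: square 36^2 = 1296 ≡ 22 (mod 49).
Final value: 29^6 ≡ 22 (mod 49).

Final answer: 22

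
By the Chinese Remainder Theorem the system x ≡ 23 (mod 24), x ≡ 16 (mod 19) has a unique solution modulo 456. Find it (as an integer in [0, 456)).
The moduli 24, 19 are pairwise coprime, so by the CRT there is a unique solution mod 24·19 = 456.
Solve by successive substitution. Start with x ≡ 23 (mod 24).
  Combine with x ≡ 16 (mod 19): write x = 23 + 24·t and require 23 + 24·t ≡ 16 (mod 19), i.e. 24·t ≡ 16 − 23 ≡ 12 (mod 19). Since 24^(−1) ≡ 4 (mod 19) (24 ≡ 5 (mod 19)), t ≡ 4·12 ≡ 10 (mod 19). So x ≡ 23 + 24·10 = 263 (mod 456).
Unique solution in [0, 456): x = 263.

Final answer: x ≡ 263 (mod 456); the representative in [0, 456) is 263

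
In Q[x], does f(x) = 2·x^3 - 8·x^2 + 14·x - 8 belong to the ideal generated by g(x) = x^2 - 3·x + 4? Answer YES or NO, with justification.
YES

In Q[x] the ideal (g) consists of all multiples of g, so f ∈ (g) iff g | f, i.e. iff the remainder of f on division by g is 0. Divide f by g (g is monic, so eliminate the leading term of the running remainder at each step):
  leading term 2·x^3: subtract (2·x)·g(x) = 2·x^3 - 6·x^2 + 8·x, leaving -2·x^2 + 6·x - 8
  leading term -2·x^2: subtract (-2)·g(x) = -2·x^2 + 6·x - 8, leaving 0
The remainder is 0, so f(x) = g(x) · h(x) with h(x) = 2·x - 2. Hence g | f, i.e. f ∈ (g).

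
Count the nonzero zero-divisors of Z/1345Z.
In Z/1345Z each nonzero element is either a unit (gcd with 1345 is 1) or a zero-divisor (gcd > 1). The number of units is φ(1345): factorise 1345 = 5 · 269, so φ(1345) = (5 − 1) · (269 − 1) = 4 · 268 = 1072. The nonzero elements number 1345 − 1 = 1344. Hence the nonzero zero-divisors number 1344 − 1072 = 272.

Final answer: Z/1345Z has 272 nonzero zero-divisors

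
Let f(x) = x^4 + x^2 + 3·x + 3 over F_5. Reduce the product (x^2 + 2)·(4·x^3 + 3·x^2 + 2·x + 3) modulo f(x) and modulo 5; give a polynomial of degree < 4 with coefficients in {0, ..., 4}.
Multiply as integer polynomials: a · b = 4·x^5 + 3·x^4 + 10·x^3 + 9·x^2 + 4·x + 6. Reducing coefficients mod 5: a · b ≡ 4·x^5 + 3·x^4 + 4·x^2 + 4·x + 1. Now divide by f(x) = x^4 + x^2 + 3·x + 3 in F_5[x], eliminating the leading term at each step:
  leading term 4·x^5: subtract (4·x)·f(x) = 4·x^5 + 4·x^3 + 2·x^2 + 2·x, leaving 3·x^4 + x^3 + 2·x^2 + 2·x + 1 (coefficients mod 5)
  leading term 3·x^4: subtract (3)·f(x) = 3·x^4 + 3·x^2 + 4·x + 4, leaving x^3 + 4·x^2 + 3·x + 2 (coefficients mod 5)
The degree is now < 4, so this is the remainder. Hence a · b ≡ x^3 + 4·x^2 + 3·x + 2 in F_5[x]/(f).

Final answer: a · b ≡ x^3 + 4·x^2 + 3·x + 2 (mod f(x))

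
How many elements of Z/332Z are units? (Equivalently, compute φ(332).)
An element a ∈ Z/332Z is a unit iff gcd(a, 332) = 1, so the number of units is φ(332). φ is multiplicative, with φ(p^e) = p^e − p^(e−1). Factorise 332 = 2^2 · 83. Then
  φ(332) = (2^2 − 2^1) · (83 − 1) = 2 · 82 = 164.

Final answer: Z/332Z has φ(332) = 164 units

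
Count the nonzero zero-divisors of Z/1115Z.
In Z/1115Z each nonzero element is either a unit (gcd with 1115 is 1) or a zero-divisor (gcd > 1). The number of units is φ(1115): factorise 1115 = 5 · 223, so φ(1115) = (5 − 1) · (223 − 1) = 4 · 222 = 888. The nonzero elements number 1115 − 1 = 1114. Hence the nonzero zero-divisors number 1114 − 888 = 226.

Final answer: Z/1115Z has 226 nonzero zero-divisors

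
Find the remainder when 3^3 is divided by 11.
5

Use repeated squaring. Binary(3) = 11. Walk through the bits of the exponent 3 left-to-right: at each bit after the leading one, square the running value, then multiply by 3 if the bit is 1 (always reducing mod 11):
  bit 1 = 1 (leading): start with 3.
  bit 2 = 1: square 3^2 = 9; bit is 1, so multiply 9·3 = 27 ≡ 5 (mod 11).
Final value: 3^3 ≡ 5 (mod 11).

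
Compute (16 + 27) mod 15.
Reduce the summands first: 16 ≡ 1, 27 ≡ 12 (mod 15), so 16 + 27 ≡ 1 + 12 (mod 15). 1 + 12 = 13; 13 = 0·15 + 13, so (16 + 27) mod 15 = 13.

Final answer: 13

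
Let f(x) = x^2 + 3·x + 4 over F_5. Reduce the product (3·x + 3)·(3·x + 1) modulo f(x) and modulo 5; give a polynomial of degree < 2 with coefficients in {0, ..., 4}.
Multiply as integer polynomials: a · b = 9·x^2 + 12·x + 3. Reducing coefficients mod 5: a · b ≡ 4·x^2 + 2·x + 3. Now divide by f(x) = x^2 + 3·x + 4 in F_5[x], eliminating the leading term at each step:
  leading term 4·x^2: subtract (4)·f(x) = 4·x^2 + 2·x + 1, leaving 2 (coefficients mod 5)
The degree is now < 2, so this is the remainder. Hence a · b ≡ 2 in F_5[x]/(f).

Final answer: a · b ≡ 2 (mod f(x))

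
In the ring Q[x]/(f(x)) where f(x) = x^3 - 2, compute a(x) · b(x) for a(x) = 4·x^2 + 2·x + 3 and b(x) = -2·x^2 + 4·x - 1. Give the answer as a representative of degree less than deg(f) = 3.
a · b ≡ -2·x^2 - 6·x + 21 (mod f(x))

First multiply in Q[x] without reducing: a · b = -8·x^4 + 12·x^3 - 2·x^2 + 10·x - 3. Now divide by f(x) = x^3 - 2, eliminating the leading term at each step:
  leading term -8·x^4: subtract (-8·x)·f(x) = -8·x^4 + 16·x, leaving 12·x^3 - 2·x^2 - 6·x - 3
  leading term 12·x^3: subtract (12)·f(x) = 12·x^3 - 24, leaving -2·x^2 - 6·x + 21
The degree is now < 3, so this is the remainder. Hence a · b ≡ -2·x^2 - 6·x + 21 in Q[x]/(f).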